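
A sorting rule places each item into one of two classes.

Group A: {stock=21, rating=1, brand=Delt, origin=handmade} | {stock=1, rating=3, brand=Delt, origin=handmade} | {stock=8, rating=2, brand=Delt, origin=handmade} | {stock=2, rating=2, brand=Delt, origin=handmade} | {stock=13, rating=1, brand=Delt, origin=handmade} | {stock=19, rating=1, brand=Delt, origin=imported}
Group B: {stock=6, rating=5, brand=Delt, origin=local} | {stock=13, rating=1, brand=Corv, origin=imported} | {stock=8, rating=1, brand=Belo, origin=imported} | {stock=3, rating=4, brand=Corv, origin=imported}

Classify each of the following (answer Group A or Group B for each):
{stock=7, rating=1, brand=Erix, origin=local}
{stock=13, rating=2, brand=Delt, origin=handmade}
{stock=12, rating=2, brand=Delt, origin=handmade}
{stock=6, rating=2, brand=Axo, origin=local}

Group B, Group A, Group A, Group B

The distinguishing property — brand is Delt AND rating ≤ 3 — holds for all the 'Group A' cases and none of the 'Group B' cases.
{stock=7, rating=1, brand=Erix, origin=local}: Group B (brand is Erix, rating = 1). {stock=13, rating=2, brand=Delt, origin=handmade}: Group A (brand is Delt, rating = 2). {stock=12, rating=2, brand=Delt, origin=handmade}: Group A (brand is Delt, rating = 2). {stock=6, rating=2, brand=Axo, origin=local}: Group B (brand is Axo, rating = 2).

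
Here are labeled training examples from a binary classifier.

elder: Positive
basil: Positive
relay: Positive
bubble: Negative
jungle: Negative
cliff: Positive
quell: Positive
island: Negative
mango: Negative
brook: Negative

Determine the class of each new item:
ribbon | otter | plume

Rule: odd length AND contains 'l'. This holds for each 'Positive' example and fails for each 'Negative' one.

Negative, Negative, Positive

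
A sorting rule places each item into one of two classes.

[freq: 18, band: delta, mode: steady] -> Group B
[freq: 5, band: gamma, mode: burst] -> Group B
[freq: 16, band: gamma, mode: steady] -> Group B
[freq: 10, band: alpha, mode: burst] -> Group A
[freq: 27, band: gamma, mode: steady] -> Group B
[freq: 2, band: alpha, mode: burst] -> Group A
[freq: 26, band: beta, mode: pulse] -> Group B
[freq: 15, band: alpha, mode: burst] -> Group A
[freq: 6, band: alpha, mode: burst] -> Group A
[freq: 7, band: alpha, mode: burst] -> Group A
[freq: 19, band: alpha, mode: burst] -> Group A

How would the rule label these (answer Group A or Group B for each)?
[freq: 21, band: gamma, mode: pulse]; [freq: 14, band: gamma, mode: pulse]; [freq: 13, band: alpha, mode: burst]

Group B, Group B, Group A

The distinguishing property — band is alpha — holds for all the 'Group A' cases and none of the 'Group B' cases.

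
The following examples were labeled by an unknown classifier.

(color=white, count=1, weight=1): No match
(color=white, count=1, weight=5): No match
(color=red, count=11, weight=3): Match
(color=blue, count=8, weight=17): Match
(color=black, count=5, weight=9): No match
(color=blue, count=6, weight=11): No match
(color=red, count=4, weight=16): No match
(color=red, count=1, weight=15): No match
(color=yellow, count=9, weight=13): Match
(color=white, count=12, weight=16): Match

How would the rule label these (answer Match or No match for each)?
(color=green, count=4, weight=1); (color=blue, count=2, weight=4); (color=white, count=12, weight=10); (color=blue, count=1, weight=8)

No match, No match, Match, No match

The rule appears to be: count ≥ 8.
(color=green, count=4, weight=1): No match (count = 4).
(color=blue, count=2, weight=4): No match (count = 2).
(color=white, count=12, weight=10): Match (count = 12).
(color=blue, count=1, weight=8): No match (count = 1).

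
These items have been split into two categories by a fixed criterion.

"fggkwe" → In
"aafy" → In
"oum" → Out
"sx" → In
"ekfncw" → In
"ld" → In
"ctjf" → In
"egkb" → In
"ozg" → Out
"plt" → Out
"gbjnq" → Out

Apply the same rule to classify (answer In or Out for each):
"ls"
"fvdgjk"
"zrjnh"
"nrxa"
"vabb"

Checking candidate rules against both groups, what survives is: even length.
"ls" — length 2, hence In. "fvdgjk" — length 6, hence In. "zrjnh" — length 5, hence Out. "nrxa" — length 4, hence In. "vabb" — length 4, hence In.

In, In, Out, In, In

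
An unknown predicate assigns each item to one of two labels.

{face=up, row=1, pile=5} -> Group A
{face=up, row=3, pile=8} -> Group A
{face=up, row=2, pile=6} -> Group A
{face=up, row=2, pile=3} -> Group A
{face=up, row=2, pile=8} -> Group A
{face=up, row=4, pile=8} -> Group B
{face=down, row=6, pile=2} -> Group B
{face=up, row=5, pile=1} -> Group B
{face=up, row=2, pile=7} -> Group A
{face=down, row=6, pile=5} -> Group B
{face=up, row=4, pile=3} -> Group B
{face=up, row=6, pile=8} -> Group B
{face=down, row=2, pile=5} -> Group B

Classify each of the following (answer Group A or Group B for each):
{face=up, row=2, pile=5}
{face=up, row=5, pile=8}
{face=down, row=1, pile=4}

The pattern is that an item is 'Group A' exactly when: face is up AND row ≤ 3.

Group A, Group B, Group B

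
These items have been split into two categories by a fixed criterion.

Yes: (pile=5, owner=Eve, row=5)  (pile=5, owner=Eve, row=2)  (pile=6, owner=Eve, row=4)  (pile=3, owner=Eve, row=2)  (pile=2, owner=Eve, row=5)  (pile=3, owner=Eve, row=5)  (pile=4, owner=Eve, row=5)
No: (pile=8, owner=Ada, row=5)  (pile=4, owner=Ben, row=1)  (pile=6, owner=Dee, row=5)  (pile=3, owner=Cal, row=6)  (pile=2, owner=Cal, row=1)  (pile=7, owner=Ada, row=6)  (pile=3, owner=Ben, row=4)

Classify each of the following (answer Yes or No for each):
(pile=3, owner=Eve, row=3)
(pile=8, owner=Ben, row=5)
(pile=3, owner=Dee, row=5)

Yes, No, No

Looking at the examples, the only property every 'Yes' case has and every 'No' case lacks is: owner is Eve.
Yes: (pile=3, owner=Eve, row=3), since owner is Eve. No: (pile=8, owner=Ben, row=5), since owner is Ben. No: (pile=3, owner=Dee, row=5), since owner is Dee.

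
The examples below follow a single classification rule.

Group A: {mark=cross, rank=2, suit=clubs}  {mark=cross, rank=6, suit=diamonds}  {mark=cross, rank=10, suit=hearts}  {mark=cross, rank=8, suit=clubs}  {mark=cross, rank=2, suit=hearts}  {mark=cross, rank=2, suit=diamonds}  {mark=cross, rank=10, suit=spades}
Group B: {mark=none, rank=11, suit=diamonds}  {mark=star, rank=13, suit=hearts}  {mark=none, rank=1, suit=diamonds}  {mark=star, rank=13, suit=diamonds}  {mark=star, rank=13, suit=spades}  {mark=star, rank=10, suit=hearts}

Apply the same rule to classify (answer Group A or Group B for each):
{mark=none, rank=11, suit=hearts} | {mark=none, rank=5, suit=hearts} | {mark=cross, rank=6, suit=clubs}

Group B, Group B, Group A

The rule appears to be: mark is cross.
{mark=none, rank=11, suit=hearts} → mark is none → Group B. {mark=none, rank=5, suit=hearts} → mark is none → Group B. {mark=cross, rank=6, suit=clubs} → mark is cross → Group A.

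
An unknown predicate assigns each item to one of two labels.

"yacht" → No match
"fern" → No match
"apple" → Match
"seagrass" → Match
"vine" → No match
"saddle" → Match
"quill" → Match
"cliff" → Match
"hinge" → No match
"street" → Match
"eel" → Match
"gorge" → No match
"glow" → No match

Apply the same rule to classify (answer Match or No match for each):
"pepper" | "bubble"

Match, Match

The classifier is using: has a double letter.
"pepper": 'pp' doubled — meets the rule, so Match.
"bubble": 'bb' doubled — meets the rule, so Match.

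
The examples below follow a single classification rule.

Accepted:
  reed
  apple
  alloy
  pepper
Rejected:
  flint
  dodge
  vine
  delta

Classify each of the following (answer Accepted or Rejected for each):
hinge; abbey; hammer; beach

Rejected, Accepted, Accepted, Rejected

Every 'Accepted' example satisfies: has a double letter. None of the 'Rejected' examples do.
hinge: no doubled letter — lacks this property, so Rejected. abbey: 'bb' doubled — checks out, so Accepted. hammer: 'mm' doubled — checks out, so Accepted. beach: no doubled letter — lacks this property, so Rejected.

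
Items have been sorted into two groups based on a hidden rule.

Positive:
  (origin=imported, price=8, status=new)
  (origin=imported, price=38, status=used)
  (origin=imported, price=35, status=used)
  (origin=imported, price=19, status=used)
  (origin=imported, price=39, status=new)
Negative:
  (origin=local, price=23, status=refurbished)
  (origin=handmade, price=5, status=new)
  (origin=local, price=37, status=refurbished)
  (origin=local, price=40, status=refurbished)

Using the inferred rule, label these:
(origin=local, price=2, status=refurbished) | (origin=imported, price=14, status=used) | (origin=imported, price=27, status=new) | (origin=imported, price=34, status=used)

The classifier is using: origin is imported.
(origin=local, price=2, status=refurbished) — origin is local, hence Negative.
(origin=imported, price=14, status=used) — origin is imported, hence Positive.
(origin=imported, price=27, status=new) — origin is imported, hence Positive.
(origin=imported, price=34, status=used) — origin is imported, hence Positive.

Negative, Positive, Positive, Positive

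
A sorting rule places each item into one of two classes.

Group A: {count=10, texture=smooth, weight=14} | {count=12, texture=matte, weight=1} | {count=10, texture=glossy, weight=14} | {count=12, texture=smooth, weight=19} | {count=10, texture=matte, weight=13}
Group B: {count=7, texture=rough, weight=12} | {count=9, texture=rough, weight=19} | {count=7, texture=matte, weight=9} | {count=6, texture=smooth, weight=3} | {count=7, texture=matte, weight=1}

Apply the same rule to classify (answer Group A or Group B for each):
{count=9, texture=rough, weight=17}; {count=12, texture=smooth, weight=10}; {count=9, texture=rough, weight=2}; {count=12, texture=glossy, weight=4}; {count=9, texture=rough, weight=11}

Group B, Group A, Group B, Group A, Group B

The simplest hypothesis consistent with all the labels is: count ≥ 10.
{count=9, texture=rough, weight=17}: count = 9, lacks this property → Group B.
{count=12, texture=smooth, weight=10}: count = 12, matches → Group A.
{count=9, texture=rough, weight=2}: count = 9, lacks this property → Group B.
{count=12, texture=glossy, weight=4}: count = 12, matches → Group A.
{count=9, texture=rough, weight=11}: count = 9, lacks this property → Group B.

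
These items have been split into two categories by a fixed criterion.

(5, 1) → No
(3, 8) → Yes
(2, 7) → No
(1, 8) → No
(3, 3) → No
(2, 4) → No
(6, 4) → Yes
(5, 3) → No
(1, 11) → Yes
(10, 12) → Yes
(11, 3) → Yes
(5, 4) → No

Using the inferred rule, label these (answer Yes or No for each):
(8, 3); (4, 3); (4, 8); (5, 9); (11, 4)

'Yes' ⟺ sum ≥ 10.
(8, 3) → 8+3 = 11 → Yes. (4, 3) → 4+3 = 7 → No. (4, 8) → 4+8 = 12 → Yes. (5, 9) → 5+9 = 14 → Yes. (11, 4) → 11+4 = 15 → Yes.

Yes, No, Yes, Yes, Yes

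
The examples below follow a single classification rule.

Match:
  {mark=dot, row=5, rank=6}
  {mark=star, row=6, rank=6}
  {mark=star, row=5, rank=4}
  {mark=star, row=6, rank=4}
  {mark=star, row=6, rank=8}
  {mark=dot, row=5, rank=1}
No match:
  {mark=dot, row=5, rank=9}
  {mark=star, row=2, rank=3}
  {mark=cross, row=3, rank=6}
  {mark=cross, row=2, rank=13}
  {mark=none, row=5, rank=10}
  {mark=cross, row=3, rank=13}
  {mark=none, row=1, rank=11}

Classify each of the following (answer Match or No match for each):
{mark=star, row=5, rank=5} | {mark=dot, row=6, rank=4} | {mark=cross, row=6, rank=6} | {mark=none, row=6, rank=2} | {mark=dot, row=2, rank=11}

Match, Match, Match, Match, No match

The common property of the 'Match' items is: row ≥ 5 AND rank ≤ 8. No 'No match' item has it.
{mark=star, row=5, rank=5}: row = 5, rank = 5, qualifies → Match. {mark=dot, row=6, rank=4}: row = 6, rank = 4, qualifies → Match. {mark=cross, row=6, rank=6}: row = 6, rank = 6, qualifies → Match. {mark=none, row=6, rank=2}: row = 6, rank = 2, qualifies → Match. {mark=dot, row=2, rank=11}: row = 2, rank = 11, doesn't qualify → No match.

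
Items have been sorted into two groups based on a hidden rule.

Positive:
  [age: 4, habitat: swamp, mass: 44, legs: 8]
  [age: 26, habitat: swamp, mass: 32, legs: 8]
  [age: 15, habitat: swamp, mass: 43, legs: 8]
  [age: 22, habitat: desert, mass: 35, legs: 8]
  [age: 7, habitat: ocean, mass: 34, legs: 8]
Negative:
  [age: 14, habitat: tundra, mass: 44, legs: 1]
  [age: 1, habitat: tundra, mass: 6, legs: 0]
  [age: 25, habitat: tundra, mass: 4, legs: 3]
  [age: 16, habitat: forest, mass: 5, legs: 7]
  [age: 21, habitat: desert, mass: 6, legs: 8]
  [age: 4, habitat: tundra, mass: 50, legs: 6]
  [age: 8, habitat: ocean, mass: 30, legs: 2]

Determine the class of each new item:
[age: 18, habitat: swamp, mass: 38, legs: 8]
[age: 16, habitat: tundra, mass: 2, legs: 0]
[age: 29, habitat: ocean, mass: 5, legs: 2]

Positive, Negative, Negative

Every 'Positive' example satisfies: legs = 8 AND mass ≥ 30. None of the 'Negative' examples do.
[age: 18, habitat: swamp, mass: 38, legs: 8]: legs = 8, mass = 38 — matches, so Positive.
[age: 16, habitat: tundra, mass: 2, legs: 0]: legs = 0, mass = 2 — doesn't match, so Negative.
[age: 29, habitat: ocean, mass: 5, legs: 2]: legs = 2, mass = 5 — doesn't match, so Negative.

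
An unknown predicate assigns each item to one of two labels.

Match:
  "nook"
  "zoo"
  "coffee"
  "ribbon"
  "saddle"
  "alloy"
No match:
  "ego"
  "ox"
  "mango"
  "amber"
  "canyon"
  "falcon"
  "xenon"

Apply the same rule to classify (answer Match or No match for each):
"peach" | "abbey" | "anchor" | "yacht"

The common property of the 'Match' items is: has a double letter. No 'No match' item has it.

No match, Match, No match, No match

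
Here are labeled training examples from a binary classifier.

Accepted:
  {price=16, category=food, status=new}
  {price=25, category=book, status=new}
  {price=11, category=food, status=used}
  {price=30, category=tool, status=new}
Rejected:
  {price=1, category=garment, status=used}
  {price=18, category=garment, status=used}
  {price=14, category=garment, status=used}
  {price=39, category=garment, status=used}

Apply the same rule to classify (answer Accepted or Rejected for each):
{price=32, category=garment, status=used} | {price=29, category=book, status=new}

Rejected, Accepted

Checking candidate rules against both groups, what survives is: category is not garment.
{price=32, category=garment, status=used} → category is garment → Rejected.
{price=29, category=book, status=new} → category is book → Accepted.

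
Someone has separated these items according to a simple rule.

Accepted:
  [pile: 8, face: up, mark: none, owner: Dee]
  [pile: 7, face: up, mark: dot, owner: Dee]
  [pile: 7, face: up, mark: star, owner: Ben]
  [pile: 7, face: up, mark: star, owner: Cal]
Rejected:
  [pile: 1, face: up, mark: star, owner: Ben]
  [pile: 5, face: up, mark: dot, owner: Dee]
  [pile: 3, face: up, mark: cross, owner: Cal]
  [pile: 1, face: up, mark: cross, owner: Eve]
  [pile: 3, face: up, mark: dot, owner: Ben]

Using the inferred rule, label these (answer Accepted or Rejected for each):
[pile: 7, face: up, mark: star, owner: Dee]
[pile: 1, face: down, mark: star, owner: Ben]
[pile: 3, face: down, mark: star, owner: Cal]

The classifier is using: pile ≥ 7.

Accepted, Rejected, Rejected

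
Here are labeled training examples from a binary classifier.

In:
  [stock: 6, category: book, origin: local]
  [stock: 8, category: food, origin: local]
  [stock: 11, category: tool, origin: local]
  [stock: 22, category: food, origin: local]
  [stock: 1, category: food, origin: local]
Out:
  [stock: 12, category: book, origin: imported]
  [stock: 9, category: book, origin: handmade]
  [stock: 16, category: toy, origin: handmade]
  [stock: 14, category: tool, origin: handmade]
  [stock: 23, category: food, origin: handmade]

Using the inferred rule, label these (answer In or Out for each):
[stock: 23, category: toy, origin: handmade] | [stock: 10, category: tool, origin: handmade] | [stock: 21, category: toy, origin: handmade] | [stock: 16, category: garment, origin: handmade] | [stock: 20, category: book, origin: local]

Comparing the two groups points to one rule — origin is local.
[stock: 23, category: toy, origin: handmade]: origin is handmade — does not pass, so Out.
[stock: 10, category: tool, origin: handmade]: origin is handmade — does not pass, so Out.
[stock: 21, category: toy, origin: handmade]: origin is handmade — does not pass, so Out.
[stock: 16, category: garment, origin: handmade]: origin is handmade — does not pass, so Out.
[stock: 20, category: book, origin: local]: origin is local — passes, so In.

Out, Out, Out, Out, In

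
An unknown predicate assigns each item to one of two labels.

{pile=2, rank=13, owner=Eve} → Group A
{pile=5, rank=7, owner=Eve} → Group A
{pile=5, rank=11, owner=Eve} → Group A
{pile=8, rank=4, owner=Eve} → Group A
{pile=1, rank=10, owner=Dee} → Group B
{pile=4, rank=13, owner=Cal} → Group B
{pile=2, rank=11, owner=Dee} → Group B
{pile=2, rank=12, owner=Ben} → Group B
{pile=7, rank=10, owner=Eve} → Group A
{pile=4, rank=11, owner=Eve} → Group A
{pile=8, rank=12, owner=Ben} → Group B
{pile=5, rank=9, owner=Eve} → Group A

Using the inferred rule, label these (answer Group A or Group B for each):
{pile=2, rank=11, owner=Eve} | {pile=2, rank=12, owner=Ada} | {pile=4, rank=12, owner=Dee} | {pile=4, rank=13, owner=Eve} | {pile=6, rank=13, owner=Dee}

Group A, Group B, Group B, Group A, Group B

All 'Group A' examples share one property — owner is Eve — and every 'Group B' example lacks it.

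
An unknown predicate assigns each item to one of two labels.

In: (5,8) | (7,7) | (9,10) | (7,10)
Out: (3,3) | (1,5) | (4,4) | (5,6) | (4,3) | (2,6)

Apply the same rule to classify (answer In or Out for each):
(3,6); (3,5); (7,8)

The rule appears to be: sum ≥ 13.

Out, Out, In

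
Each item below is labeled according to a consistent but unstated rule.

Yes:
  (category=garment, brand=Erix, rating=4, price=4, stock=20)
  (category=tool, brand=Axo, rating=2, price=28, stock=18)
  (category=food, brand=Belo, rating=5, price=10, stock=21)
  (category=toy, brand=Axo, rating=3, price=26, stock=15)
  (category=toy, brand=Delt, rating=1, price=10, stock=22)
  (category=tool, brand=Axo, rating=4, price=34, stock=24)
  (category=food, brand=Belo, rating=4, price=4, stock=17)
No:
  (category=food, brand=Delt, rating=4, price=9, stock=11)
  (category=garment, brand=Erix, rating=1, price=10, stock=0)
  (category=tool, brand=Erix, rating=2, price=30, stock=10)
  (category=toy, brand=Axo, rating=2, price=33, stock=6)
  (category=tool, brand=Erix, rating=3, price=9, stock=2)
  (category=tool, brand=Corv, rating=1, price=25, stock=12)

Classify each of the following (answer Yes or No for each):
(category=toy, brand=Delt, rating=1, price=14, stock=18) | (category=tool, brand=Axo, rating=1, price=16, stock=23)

A rule that fits every label: stock ≥ 15 — true of each 'Yes' example, false of each 'No' one.
(category=toy, brand=Delt, rating=1, price=14, stock=18): Yes (stock = 18). (category=tool, brand=Axo, rating=1, price=16, stock=23): Yes (stock = 23).

Yes, Yes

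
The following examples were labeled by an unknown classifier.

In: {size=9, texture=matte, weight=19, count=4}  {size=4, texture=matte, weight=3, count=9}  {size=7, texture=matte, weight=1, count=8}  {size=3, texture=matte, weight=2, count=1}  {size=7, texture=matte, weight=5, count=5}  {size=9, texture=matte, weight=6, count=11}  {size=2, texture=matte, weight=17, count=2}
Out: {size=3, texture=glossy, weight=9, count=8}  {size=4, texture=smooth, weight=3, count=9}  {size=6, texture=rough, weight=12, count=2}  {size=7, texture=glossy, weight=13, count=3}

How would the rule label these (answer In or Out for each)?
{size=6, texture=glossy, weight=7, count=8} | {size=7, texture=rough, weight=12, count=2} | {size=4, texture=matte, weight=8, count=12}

Out, Out, In

The rule appears to be: texture is matte.
{size=6, texture=glossy, weight=7, count=8}: Out (texture is glossy). {size=7, texture=rough, weight=12, count=2}: Out (texture is rough). {size=4, texture=matte, weight=8, count=12}: In (texture is matte).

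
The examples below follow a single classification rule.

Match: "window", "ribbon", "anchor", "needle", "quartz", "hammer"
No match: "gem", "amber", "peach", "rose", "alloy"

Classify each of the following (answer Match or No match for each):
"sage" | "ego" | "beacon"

No match, No match, Match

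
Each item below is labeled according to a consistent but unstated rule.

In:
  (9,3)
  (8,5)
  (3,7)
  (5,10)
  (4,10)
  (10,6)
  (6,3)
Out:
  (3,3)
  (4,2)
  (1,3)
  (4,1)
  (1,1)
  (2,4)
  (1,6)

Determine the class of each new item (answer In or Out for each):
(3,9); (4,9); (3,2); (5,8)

In, In, Out, In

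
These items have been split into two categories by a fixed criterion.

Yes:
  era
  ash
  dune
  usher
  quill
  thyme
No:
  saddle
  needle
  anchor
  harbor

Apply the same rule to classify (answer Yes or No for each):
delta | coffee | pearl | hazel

Yes, No, Yes, Yes

The distinguishing property — length ≤ 5 — holds for all the 'Yes' cases and none of the 'No' cases.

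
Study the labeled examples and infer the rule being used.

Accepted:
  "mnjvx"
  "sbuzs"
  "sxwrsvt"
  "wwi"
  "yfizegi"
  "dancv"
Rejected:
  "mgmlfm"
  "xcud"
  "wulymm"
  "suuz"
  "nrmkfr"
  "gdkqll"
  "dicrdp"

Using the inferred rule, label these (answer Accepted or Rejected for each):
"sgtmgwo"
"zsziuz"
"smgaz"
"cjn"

Accepted, Rejected, Accepted, Accepted

The simplest hypothesis consistent with all the labels is: odd length.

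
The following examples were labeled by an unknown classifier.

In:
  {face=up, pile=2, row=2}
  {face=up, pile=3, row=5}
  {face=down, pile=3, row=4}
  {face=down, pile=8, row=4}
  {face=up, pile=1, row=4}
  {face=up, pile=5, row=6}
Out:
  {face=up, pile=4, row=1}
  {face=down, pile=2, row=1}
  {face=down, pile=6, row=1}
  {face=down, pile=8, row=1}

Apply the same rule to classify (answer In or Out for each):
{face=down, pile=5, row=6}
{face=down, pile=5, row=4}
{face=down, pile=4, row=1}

The rule appears to be: row ≥ 2.
In: {face=down, pile=5, row=6}, since row = 6.
In: {face=down, pile=5, row=4}, since row = 4.
Out: {face=down, pile=4, row=1}, since row = 1.

In, In, Out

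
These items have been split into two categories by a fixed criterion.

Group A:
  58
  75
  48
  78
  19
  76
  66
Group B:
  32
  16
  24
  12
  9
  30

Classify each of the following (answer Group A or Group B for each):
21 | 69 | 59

Group B, Group A, Group A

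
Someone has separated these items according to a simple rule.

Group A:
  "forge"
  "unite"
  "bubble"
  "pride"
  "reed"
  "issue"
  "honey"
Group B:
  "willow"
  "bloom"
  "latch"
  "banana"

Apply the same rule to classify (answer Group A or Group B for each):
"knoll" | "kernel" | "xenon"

Group B, Group A, Group A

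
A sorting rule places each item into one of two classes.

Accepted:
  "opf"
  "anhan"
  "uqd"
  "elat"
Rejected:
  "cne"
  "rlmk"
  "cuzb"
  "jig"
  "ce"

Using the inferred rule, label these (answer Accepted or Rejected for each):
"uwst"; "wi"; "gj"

A rule that fits every label: starts with a vowel — true of each 'Accepted' example, false of each 'Rejected' one.
"uwst" → starts with 'u' → Accepted.
"wi" → starts with 'w' → Rejected.
"gj" → starts with 'g' → Rejected.

Accepted, Rejected, Rejected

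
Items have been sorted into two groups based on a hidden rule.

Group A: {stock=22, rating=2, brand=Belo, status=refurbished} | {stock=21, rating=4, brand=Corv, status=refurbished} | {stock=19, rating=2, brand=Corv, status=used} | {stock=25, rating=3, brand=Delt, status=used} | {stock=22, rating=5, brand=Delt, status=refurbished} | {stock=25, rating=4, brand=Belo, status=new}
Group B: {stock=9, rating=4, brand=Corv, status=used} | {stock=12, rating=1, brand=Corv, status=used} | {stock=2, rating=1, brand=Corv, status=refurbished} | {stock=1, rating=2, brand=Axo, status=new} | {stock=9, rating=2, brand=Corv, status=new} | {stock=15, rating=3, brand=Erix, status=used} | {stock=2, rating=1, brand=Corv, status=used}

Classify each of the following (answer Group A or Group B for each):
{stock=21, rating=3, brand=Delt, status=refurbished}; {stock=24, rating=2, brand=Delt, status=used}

The rule appears to be: stock ≥ 19.

Group A, Group A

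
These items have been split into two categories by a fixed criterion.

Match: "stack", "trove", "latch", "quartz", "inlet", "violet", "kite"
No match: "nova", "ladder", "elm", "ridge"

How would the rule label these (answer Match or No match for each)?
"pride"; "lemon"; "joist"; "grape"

No match, No match, Match, No match

The common property of the 'Match' items is: contains 't'. No 'No match' item has it.
"pride" — no 't', hence No match. "lemon" — no 't', hence No match. "joist" — has 't', hence Match. "grape" — no 't', hence No match.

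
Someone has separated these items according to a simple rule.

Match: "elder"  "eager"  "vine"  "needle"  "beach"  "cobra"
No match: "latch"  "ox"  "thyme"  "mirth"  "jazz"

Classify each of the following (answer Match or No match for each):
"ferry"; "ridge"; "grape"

No match, Match, Match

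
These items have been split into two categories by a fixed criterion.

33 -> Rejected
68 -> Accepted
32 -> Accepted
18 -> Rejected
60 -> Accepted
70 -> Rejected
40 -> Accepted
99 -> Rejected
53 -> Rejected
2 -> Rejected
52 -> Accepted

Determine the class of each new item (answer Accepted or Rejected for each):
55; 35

Rejected, Rejected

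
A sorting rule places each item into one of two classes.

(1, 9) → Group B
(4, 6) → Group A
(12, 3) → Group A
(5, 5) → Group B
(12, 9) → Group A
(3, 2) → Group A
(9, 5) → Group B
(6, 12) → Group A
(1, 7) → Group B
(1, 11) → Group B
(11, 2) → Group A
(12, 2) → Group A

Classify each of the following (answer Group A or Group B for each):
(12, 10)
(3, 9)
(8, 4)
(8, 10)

Checking candidate rules against both groups, what survives is: product is even.
(12, 10) — 12·10 = 120, hence Group A. (3, 9) — 3·9 = 27, hence Group B. (8, 4) — 8·4 = 32, hence Group A. (8, 10) — 8·10 = 80, hence Group A.

Group A, Group B, Group A, Group A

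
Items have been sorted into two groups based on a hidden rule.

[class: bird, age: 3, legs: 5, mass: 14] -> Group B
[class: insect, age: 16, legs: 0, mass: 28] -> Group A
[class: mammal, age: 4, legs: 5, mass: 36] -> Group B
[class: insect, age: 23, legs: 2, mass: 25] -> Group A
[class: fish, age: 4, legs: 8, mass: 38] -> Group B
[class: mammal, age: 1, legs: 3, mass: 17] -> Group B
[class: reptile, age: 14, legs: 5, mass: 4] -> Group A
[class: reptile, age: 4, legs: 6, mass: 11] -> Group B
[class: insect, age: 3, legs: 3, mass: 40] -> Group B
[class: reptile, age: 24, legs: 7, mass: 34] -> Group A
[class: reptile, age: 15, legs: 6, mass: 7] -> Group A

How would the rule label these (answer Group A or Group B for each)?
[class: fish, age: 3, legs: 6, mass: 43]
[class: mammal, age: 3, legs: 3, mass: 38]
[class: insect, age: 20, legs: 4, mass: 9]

Group B, Group B, Group A

A rule that fits every label: age ≥ 14 — true of each 'Group A' example, false of each 'Group B' one.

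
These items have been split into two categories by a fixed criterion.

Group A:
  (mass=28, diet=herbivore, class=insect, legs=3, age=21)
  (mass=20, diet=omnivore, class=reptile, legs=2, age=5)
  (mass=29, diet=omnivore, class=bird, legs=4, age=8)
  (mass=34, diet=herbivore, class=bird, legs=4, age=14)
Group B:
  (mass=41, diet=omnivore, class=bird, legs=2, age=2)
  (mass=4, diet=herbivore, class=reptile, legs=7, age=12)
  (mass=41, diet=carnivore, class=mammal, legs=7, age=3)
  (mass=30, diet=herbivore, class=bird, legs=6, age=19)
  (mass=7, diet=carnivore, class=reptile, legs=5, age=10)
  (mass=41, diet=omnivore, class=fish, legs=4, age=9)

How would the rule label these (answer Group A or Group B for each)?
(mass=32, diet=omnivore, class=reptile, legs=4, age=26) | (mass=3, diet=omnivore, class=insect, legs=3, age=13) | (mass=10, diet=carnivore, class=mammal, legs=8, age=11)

Group A, Group A, Group B

Every 'Group A' example satisfies: mass ≤ 34 AND legs ≤ 4. None of the 'Group B' examples do.
Group A: (mass=32, diet=omnivore, class=reptile, legs=4, age=26), since mass = 32, legs = 4. Group A: (mass=3, diet=omnivore, class=insect, legs=3, age=13), since mass = 3, legs = 3. Group B: (mass=10, diet=carnivore, class=mammal, legs=8, age=11), since mass = 10, legs = 8.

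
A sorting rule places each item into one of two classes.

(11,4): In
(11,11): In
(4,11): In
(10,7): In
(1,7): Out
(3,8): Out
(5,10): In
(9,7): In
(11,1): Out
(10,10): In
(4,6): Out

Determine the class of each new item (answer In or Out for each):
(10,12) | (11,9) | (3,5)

In, In, Out

A rule that fits every label: sum ≥ 15 — true of each 'In' example, false of each 'Out' one.
(10,12) — 10+12 = 22, hence In. (11,9) — 11+9 = 20, hence In. (3,5) — 3+5 = 8, hence Out.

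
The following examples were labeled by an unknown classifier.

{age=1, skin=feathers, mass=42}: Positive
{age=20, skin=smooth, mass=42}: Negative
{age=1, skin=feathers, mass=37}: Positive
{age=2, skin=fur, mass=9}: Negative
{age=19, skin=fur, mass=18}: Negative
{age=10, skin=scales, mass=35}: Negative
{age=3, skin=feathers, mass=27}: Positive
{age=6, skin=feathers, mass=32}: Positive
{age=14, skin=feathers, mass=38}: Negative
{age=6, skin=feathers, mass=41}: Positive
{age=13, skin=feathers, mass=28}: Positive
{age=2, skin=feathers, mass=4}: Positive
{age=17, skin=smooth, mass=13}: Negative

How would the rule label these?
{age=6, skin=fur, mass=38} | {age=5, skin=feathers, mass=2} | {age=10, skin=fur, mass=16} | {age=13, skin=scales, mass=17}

Negative, Positive, Negative, Negative

The distinguishing property — skin is feathers AND age ≤ 13 — holds for all the 'Positive' cases and none of the 'Negative' cases.
{age=6, skin=fur, mass=38}: skin is fur, age = 6 — does not pass, so Negative. {age=5, skin=feathers, mass=2}: skin is feathers, age = 5 — satisfies this, so Positive. {age=10, skin=fur, mass=16}: skin is fur, age = 10 — does not pass, so Negative. {age=13, skin=scales, mass=17}: skin is scales, age = 13 — does not pass, so Negative.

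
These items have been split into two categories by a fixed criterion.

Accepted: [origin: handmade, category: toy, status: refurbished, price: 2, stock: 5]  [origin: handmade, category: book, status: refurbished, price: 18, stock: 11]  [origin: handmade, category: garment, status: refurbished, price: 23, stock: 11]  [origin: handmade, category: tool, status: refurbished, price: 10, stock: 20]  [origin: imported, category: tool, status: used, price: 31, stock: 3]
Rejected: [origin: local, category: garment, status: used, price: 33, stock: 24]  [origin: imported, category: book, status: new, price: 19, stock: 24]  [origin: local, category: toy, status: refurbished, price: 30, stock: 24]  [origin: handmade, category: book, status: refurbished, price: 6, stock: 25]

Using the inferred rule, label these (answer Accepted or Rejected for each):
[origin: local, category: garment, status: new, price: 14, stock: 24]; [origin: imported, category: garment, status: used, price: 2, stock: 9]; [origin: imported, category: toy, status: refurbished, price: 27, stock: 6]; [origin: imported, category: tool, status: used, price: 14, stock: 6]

Rejected, Accepted, Accepted, Accepted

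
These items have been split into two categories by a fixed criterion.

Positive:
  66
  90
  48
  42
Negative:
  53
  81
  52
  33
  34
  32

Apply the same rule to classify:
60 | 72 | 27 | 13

Positive, Positive, Negative, Negative

A rule that fits every label: multiple of 6 — true of each 'Positive' example, false of each 'Negative' one.
Positive: 60, since 60 = 6·10.
Positive: 72, since 72 = 6·12.
Negative: 27, since 27 = 6·4 + 3.
Negative: 13, since 13 = 6·2 + 1.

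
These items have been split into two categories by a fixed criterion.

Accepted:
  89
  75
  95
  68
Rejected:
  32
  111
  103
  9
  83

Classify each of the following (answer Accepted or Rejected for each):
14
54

Rejected, Rejected

The common property of the 'Accepted' items is: digit sum ≥ 12. No 'Rejected' item has it.
14: Rejected (digit sum 1+4 = 5).
54: Rejected (digit sum 5+4 = 9).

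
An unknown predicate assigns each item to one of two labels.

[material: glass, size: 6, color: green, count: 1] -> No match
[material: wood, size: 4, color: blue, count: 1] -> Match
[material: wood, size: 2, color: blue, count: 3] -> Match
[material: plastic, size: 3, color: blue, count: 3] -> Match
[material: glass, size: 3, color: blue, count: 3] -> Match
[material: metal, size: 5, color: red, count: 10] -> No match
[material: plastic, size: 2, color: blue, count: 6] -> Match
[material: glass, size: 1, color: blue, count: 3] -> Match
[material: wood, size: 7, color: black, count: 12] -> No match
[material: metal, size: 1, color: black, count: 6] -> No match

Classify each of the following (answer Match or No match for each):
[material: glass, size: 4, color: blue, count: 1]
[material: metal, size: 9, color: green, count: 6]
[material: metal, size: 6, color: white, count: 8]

Match, No match, No match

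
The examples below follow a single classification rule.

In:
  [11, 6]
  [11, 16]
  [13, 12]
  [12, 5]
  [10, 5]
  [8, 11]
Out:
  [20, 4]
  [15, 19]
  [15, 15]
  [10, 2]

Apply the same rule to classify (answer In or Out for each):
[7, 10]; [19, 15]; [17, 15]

One predicate separates the groups cleanly: sum is odd.

In, Out, Out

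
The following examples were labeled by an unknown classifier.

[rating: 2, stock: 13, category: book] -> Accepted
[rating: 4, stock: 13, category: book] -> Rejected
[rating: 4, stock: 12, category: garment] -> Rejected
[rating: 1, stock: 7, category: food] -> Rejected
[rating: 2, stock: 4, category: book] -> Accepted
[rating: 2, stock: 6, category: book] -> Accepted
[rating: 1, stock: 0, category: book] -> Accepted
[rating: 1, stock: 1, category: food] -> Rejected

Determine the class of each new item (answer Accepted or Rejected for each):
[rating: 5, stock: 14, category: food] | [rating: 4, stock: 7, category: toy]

Rejected, Rejected

All 'Accepted' examples share one property — category is book AND rating ≤ 2 — and every 'Rejected' example lacks it.
[rating: 5, stock: 14, category: food] → category is food, rating = 5 → Rejected.
[rating: 4, stock: 7, category: toy] → category is toy, rating = 4 → Rejected.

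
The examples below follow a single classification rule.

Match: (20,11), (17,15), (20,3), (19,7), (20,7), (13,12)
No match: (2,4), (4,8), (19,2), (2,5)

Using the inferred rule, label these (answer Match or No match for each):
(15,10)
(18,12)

Match, Match

All 'Match' examples share one property — sum ≥ 23 — and every 'No match' example lacks it.
Match: (15,10), since 15+10 = 25. Match: (18,12), since 18+12 = 30.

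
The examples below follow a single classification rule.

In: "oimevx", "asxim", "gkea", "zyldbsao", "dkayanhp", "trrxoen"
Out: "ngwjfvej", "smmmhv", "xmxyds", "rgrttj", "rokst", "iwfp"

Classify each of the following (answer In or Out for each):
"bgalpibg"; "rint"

In, Out

The distinguishing property — has ≥ 2 vowels — holds for all the 'In' cases and none of the 'Out' cases.
In: "bgalpibg", since 2 vowels.
Out: "rint", since 1 vowel.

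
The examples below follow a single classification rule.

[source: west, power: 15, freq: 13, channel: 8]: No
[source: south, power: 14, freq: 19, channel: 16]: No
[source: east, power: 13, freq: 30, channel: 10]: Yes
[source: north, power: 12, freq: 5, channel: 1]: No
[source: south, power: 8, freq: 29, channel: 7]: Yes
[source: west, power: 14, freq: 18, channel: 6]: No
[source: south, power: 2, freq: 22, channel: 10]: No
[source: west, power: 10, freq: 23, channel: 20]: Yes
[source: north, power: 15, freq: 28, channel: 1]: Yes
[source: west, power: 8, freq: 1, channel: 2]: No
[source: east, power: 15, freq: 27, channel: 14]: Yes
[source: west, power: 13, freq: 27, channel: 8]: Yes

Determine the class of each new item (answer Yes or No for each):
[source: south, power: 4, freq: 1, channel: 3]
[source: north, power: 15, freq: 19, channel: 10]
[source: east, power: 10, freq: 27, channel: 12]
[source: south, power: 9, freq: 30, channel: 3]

One predicate separates the groups cleanly: freq ≥ 23.

No, No, Yes, Yes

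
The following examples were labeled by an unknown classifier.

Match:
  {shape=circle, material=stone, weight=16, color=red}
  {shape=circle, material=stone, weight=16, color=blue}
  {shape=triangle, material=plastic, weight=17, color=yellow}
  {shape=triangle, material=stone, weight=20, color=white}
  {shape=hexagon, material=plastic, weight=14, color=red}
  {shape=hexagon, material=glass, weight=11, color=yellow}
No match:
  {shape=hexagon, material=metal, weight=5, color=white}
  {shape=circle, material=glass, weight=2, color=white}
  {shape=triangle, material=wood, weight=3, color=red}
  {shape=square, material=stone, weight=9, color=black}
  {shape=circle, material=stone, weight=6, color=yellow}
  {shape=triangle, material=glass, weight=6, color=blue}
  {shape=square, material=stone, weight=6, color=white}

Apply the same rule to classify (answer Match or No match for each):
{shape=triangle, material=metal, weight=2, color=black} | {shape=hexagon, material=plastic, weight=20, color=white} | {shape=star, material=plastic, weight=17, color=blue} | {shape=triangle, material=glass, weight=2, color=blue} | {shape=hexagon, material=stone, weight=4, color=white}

No match, Match, Match, No match, No match

The distinguishing property — weight ≥ 11 — holds for all the 'Match' cases and none of the 'No match' cases.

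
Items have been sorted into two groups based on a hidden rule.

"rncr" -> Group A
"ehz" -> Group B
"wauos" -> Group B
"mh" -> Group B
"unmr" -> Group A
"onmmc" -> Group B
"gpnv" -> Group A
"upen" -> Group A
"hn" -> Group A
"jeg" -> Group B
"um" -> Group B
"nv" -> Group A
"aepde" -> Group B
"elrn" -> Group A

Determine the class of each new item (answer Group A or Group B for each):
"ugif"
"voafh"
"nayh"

Rule: even length AND contains 'n'. This holds for each 'Group A' example and fails for each 'Group B' one.
"ugif": length 4, no 'n', lacks this property → Group B. "voafh": length 5, no 'n', lacks this property → Group B. "nayh": length 4, has 'n', passes → Group A.

Group B, Group B, Group A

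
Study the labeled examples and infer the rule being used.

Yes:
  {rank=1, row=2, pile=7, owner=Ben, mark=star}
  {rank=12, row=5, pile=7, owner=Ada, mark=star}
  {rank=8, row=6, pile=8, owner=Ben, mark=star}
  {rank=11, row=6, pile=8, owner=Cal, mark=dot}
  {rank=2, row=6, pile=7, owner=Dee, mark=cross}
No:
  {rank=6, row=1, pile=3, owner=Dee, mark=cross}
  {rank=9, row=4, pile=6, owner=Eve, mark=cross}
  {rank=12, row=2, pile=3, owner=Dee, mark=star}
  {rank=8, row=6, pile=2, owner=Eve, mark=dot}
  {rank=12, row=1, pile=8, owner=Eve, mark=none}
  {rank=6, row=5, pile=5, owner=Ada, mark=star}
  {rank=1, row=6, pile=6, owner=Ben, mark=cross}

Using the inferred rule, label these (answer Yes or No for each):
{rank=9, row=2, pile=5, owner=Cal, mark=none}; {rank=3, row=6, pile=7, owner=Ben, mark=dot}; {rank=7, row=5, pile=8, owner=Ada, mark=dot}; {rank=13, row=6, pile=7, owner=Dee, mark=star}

'Yes' ⟺ row ≥ 2 AND pile ≥ 7.
{rank=9, row=2, pile=5, owner=Cal, mark=none}: row = 2, pile = 5 — fails the rule, so No. {rank=3, row=6, pile=7, owner=Ben, mark=dot}: row = 6, pile = 7 — passes, so Yes. {rank=7, row=5, pile=8, owner=Ada, mark=dot}: row = 5, pile = 8 — passes, so Yes. {rank=13, row=6, pile=7, owner=Dee, mark=star}: row = 6, pile = 7 — passes, so Yes.

No, Yes, Yes, Yes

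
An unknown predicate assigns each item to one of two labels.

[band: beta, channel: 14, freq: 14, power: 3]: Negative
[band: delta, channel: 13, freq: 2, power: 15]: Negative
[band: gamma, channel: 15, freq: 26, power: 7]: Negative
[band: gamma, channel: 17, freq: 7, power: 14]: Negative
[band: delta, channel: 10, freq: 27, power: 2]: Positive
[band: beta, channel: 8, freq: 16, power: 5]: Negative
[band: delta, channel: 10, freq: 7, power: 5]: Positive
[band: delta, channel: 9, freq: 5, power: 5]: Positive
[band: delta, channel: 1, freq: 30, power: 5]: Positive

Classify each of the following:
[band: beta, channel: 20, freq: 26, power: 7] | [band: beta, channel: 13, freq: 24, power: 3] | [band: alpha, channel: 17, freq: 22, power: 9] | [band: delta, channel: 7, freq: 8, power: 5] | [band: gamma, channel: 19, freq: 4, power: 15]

Negative, Negative, Negative, Positive, Negative

The pattern is that an item is 'Positive' exactly when: band is delta AND freq ≥ 5.
[band: beta, channel: 20, freq: 26, power: 7]: band is beta, freq = 26, fails this test → Negative. [band: beta, channel: 13, freq: 24, power: 3]: band is beta, freq = 24, fails this test → Negative. [band: alpha, channel: 17, freq: 22, power: 9]: band is alpha, freq = 22, fails this test → Negative. [band: delta, channel: 7, freq: 8, power: 5]: band is delta, freq = 8, passes → Positive. [band: gamma, channel: 19, freq: 4, power: 15]: band is gamma, freq = 4, fails this test → Negative.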